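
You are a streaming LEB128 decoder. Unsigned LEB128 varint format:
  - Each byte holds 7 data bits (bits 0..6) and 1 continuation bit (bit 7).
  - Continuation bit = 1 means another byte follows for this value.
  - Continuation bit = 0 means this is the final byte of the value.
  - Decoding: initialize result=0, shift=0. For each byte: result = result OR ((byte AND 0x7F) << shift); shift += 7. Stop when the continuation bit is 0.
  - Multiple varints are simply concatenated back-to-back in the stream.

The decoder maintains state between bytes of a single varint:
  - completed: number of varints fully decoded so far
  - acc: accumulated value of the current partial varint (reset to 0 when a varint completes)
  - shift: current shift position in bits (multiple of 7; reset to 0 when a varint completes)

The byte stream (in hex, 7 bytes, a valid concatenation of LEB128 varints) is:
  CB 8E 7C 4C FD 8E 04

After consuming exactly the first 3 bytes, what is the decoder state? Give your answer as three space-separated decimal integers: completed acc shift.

byte[0]=0xCB cont=1 payload=0x4B: acc |= 75<<0 -> completed=0 acc=75 shift=7
byte[1]=0x8E cont=1 payload=0x0E: acc |= 14<<7 -> completed=0 acc=1867 shift=14
byte[2]=0x7C cont=0 payload=0x7C: varint #1 complete (value=2033483); reset -> completed=1 acc=0 shift=0

Answer: 1 0 0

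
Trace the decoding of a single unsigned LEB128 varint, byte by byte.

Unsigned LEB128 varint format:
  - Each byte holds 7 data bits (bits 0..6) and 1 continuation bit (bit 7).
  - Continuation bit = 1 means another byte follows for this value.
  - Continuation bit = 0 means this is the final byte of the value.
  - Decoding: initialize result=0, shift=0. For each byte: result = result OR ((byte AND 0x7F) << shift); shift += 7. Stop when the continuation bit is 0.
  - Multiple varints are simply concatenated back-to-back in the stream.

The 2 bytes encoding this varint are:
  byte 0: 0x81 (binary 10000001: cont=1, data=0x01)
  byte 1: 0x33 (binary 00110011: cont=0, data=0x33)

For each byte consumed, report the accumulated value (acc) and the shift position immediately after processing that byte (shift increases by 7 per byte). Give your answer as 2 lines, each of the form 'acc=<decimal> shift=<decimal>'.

Answer: acc=1 shift=7
acc=6529 shift=14

Derivation:
byte 0=0x81: payload=0x01=1, contrib = 1<<0 = 1; acc -> 1, shift -> 7
byte 1=0x33: payload=0x33=51, contrib = 51<<7 = 6528; acc -> 6529, shift -> 14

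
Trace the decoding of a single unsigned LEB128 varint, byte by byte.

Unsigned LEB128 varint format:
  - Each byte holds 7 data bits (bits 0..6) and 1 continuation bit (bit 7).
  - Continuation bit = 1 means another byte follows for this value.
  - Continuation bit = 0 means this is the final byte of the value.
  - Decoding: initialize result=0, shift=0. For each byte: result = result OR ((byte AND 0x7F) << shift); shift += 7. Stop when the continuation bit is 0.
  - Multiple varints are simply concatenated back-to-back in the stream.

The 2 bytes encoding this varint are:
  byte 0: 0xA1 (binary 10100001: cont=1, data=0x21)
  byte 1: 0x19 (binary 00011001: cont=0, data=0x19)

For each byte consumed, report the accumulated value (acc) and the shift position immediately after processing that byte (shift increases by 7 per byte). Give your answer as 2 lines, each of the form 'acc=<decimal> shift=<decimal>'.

byte 0=0xA1: payload=0x21=33, contrib = 33<<0 = 33; acc -> 33, shift -> 7
byte 1=0x19: payload=0x19=25, contrib = 25<<7 = 3200; acc -> 3233, shift -> 14

Answer: acc=33 shift=7
acc=3233 shift=14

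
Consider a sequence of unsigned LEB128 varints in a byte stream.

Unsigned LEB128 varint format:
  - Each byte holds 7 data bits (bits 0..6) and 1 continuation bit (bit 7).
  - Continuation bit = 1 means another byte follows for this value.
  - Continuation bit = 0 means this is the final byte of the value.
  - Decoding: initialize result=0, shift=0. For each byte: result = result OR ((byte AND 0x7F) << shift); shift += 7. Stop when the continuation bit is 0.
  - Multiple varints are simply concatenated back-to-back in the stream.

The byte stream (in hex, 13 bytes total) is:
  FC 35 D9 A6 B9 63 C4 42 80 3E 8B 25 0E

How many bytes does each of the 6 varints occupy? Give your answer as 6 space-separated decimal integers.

Answer: 2 4 2 2 2 1

Derivation:
  byte[0]=0xFC cont=1 payload=0x7C=124: acc |= 124<<0 -> acc=124 shift=7
  byte[1]=0x35 cont=0 payload=0x35=53: acc |= 53<<7 -> acc=6908 shift=14 [end]
Varint 1: bytes[0:2] = FC 35 -> value 6908 (2 byte(s))
  byte[2]=0xD9 cont=1 payload=0x59=89: acc |= 89<<0 -> acc=89 shift=7
  byte[3]=0xA6 cont=1 payload=0x26=38: acc |= 38<<7 -> acc=4953 shift=14
  byte[4]=0xB9 cont=1 payload=0x39=57: acc |= 57<<14 -> acc=938841 shift=21
  byte[5]=0x63 cont=0 payload=0x63=99: acc |= 99<<21 -> acc=208556889 shift=28 [end]
Varint 2: bytes[2:6] = D9 A6 B9 63 -> value 208556889 (4 byte(s))
  byte[6]=0xC4 cont=1 payload=0x44=68: acc |= 68<<0 -> acc=68 shift=7
  byte[7]=0x42 cont=0 payload=0x42=66: acc |= 66<<7 -> acc=8516 shift=14 [end]
Varint 3: bytes[6:8] = C4 42 -> value 8516 (2 byte(s))
  byte[8]=0x80 cont=1 payload=0x00=0: acc |= 0<<0 -> acc=0 shift=7
  byte[9]=0x3E cont=0 payload=0x3E=62: acc |= 62<<7 -> acc=7936 shift=14 [end]
Varint 4: bytes[8:10] = 80 3E -> value 7936 (2 byte(s))
  byte[10]=0x8B cont=1 payload=0x0B=11: acc |= 11<<0 -> acc=11 shift=7
  byte[11]=0x25 cont=0 payload=0x25=37: acc |= 37<<7 -> acc=4747 shift=14 [end]
Varint 5: bytes[10:12] = 8B 25 -> value 4747 (2 byte(s))
  byte[12]=0x0E cont=0 payload=0x0E=14: acc |= 14<<0 -> acc=14 shift=7 [end]
Varint 6: bytes[12:13] = 0E -> value 14 (1 byte(s))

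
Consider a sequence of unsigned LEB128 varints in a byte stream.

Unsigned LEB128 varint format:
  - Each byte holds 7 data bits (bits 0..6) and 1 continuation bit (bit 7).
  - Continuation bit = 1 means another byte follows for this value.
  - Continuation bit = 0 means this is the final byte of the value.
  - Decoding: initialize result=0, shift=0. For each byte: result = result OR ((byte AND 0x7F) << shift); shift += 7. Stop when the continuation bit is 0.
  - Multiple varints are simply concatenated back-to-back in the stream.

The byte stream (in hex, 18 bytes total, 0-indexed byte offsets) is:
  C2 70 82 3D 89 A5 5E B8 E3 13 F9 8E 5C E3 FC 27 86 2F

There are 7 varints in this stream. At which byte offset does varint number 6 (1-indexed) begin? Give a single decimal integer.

Answer: 13

Derivation:
  byte[0]=0xC2 cont=1 payload=0x42=66: acc |= 66<<0 -> acc=66 shift=7
  byte[1]=0x70 cont=0 payload=0x70=112: acc |= 112<<7 -> acc=14402 shift=14 [end]
Varint 1: bytes[0:2] = C2 70 -> value 14402 (2 byte(s))
  byte[2]=0x82 cont=1 payload=0x02=2: acc |= 2<<0 -> acc=2 shift=7
  byte[3]=0x3D cont=0 payload=0x3D=61: acc |= 61<<7 -> acc=7810 shift=14 [end]
Varint 2: bytes[2:4] = 82 3D -> value 7810 (2 byte(s))
  byte[4]=0x89 cont=1 payload=0x09=9: acc |= 9<<0 -> acc=9 shift=7
  byte[5]=0xA5 cont=1 payload=0x25=37: acc |= 37<<7 -> acc=4745 shift=14
  byte[6]=0x5E cont=0 payload=0x5E=94: acc |= 94<<14 -> acc=1544841 shift=21 [end]
Varint 3: bytes[4:7] = 89 A5 5E -> value 1544841 (3 byte(s))
  byte[7]=0xB8 cont=1 payload=0x38=56: acc |= 56<<0 -> acc=56 shift=7
  byte[8]=0xE3 cont=1 payload=0x63=99: acc |= 99<<7 -> acc=12728 shift=14
  byte[9]=0x13 cont=0 payload=0x13=19: acc |= 19<<14 -> acc=324024 shift=21 [end]
Varint 4: bytes[7:10] = B8 E3 13 -> value 324024 (3 byte(s))
  byte[10]=0xF9 cont=1 payload=0x79=121: acc |= 121<<0 -> acc=121 shift=7
  byte[11]=0x8E cont=1 payload=0x0E=14: acc |= 14<<7 -> acc=1913 shift=14
  byte[12]=0x5C cont=0 payload=0x5C=92: acc |= 92<<14 -> acc=1509241 shift=21 [end]
Varint 5: bytes[10:13] = F9 8E 5C -> value 1509241 (3 byte(s))
  byte[13]=0xE3 cont=1 payload=0x63=99: acc |= 99<<0 -> acc=99 shift=7
  byte[14]=0xFC cont=1 payload=0x7C=124: acc |= 124<<7 -> acc=15971 shift=14
  byte[15]=0x27 cont=0 payload=0x27=39: acc |= 39<<14 -> acc=654947 shift=21 [end]
Varint 6: bytes[13:16] = E3 FC 27 -> value 654947 (3 byte(s))
  byte[16]=0x86 cont=1 payload=0x06=6: acc |= 6<<0 -> acc=6 shift=7
  byte[17]=0x2F cont=0 payload=0x2F=47: acc |= 47<<7 -> acc=6022 shift=14 [end]
Varint 7: bytes[16:18] = 86 2F -> value 6022 (2 byte(s))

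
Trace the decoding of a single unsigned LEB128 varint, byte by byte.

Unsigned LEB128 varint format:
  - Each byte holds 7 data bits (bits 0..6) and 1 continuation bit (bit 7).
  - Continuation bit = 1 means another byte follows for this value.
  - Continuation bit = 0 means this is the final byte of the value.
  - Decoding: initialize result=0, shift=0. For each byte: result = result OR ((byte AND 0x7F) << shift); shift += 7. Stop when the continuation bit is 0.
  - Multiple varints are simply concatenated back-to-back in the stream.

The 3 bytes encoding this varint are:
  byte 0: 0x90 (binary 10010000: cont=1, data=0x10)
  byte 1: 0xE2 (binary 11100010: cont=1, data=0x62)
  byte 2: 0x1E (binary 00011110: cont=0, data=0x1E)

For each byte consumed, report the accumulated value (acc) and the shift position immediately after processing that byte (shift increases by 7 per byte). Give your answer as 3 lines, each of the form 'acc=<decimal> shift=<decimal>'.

byte 0=0x90: payload=0x10=16, contrib = 16<<0 = 16; acc -> 16, shift -> 7
byte 1=0xE2: payload=0x62=98, contrib = 98<<7 = 12544; acc -> 12560, shift -> 14
byte 2=0x1E: payload=0x1E=30, contrib = 30<<14 = 491520; acc -> 504080, shift -> 21

Answer: acc=16 shift=7
acc=12560 shift=14
acc=504080 shift=21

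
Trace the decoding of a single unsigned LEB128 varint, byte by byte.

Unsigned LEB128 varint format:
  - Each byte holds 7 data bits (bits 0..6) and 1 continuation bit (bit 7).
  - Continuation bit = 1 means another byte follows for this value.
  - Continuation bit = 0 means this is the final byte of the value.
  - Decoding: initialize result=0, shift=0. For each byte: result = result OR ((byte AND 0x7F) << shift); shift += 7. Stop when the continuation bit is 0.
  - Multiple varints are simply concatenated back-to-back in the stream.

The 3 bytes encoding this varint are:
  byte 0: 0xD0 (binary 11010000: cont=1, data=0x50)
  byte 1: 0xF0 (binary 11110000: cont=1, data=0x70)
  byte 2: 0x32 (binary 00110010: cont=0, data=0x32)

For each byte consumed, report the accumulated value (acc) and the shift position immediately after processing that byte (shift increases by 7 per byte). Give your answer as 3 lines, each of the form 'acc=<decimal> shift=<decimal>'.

Answer: acc=80 shift=7
acc=14416 shift=14
acc=833616 shift=21

Derivation:
byte 0=0xD0: payload=0x50=80, contrib = 80<<0 = 80; acc -> 80, shift -> 7
byte 1=0xF0: payload=0x70=112, contrib = 112<<7 = 14336; acc -> 14416, shift -> 14
byte 2=0x32: payload=0x32=50, contrib = 50<<14 = 819200; acc -> 833616, shift -> 21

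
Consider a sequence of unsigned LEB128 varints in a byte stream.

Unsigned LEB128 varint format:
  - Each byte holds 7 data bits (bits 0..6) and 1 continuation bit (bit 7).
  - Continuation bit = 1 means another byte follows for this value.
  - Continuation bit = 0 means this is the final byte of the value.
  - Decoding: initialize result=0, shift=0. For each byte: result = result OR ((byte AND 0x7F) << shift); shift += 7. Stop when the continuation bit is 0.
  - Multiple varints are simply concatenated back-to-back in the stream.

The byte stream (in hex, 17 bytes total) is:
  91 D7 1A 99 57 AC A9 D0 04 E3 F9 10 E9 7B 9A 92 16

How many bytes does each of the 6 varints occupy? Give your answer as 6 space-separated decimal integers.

Answer: 3 2 4 3 2 3

Derivation:
  byte[0]=0x91 cont=1 payload=0x11=17: acc |= 17<<0 -> acc=17 shift=7
  byte[1]=0xD7 cont=1 payload=0x57=87: acc |= 87<<7 -> acc=11153 shift=14
  byte[2]=0x1A cont=0 payload=0x1A=26: acc |= 26<<14 -> acc=437137 shift=21 [end]
Varint 1: bytes[0:3] = 91 D7 1A -> value 437137 (3 byte(s))
  byte[3]=0x99 cont=1 payload=0x19=25: acc |= 25<<0 -> acc=25 shift=7
  byte[4]=0x57 cont=0 payload=0x57=87: acc |= 87<<7 -> acc=11161 shift=14 [end]
Varint 2: bytes[3:5] = 99 57 -> value 11161 (2 byte(s))
  byte[5]=0xAC cont=1 payload=0x2C=44: acc |= 44<<0 -> acc=44 shift=7
  byte[6]=0xA9 cont=1 payload=0x29=41: acc |= 41<<7 -> acc=5292 shift=14
  byte[7]=0xD0 cont=1 payload=0x50=80: acc |= 80<<14 -> acc=1316012 shift=21
  byte[8]=0x04 cont=0 payload=0x04=4: acc |= 4<<21 -> acc=9704620 shift=28 [end]
Varint 3: bytes[5:9] = AC A9 D0 04 -> value 9704620 (4 byte(s))
  byte[9]=0xE3 cont=1 payload=0x63=99: acc |= 99<<0 -> acc=99 shift=7
  byte[10]=0xF9 cont=1 payload=0x79=121: acc |= 121<<7 -> acc=15587 shift=14
  byte[11]=0x10 cont=0 payload=0x10=16: acc |= 16<<14 -> acc=277731 shift=21 [end]
Varint 4: bytes[9:12] = E3 F9 10 -> value 277731 (3 byte(s))
  byte[12]=0xE9 cont=1 payload=0x69=105: acc |= 105<<0 -> acc=105 shift=7
  byte[13]=0x7B cont=0 payload=0x7B=123: acc |= 123<<7 -> acc=15849 shift=14 [end]
Varint 5: bytes[12:14] = E9 7B -> value 15849 (2 byte(s))
  byte[14]=0x9A cont=1 payload=0x1A=26: acc |= 26<<0 -> acc=26 shift=7
  byte[15]=0x92 cont=1 payload=0x12=18: acc |= 18<<7 -> acc=2330 shift=14
  byte[16]=0x16 cont=0 payload=0x16=22: acc |= 22<<14 -> acc=362778 shift=21 [end]
Varint 6: bytes[14:17] = 9A 92 16 -> value 362778 (3 byte(s))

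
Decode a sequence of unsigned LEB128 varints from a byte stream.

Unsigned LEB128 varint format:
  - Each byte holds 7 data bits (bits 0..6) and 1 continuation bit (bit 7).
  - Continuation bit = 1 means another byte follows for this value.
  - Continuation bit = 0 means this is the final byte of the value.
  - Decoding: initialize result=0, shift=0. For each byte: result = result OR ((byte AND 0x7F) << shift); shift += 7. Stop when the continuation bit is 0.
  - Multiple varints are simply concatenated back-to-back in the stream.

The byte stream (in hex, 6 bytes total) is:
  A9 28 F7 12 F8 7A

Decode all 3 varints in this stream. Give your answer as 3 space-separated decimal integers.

  byte[0]=0xA9 cont=1 payload=0x29=41: acc |= 41<<0 -> acc=41 shift=7
  byte[1]=0x28 cont=0 payload=0x28=40: acc |= 40<<7 -> acc=5161 shift=14 [end]
Varint 1: bytes[0:2] = A9 28 -> value 5161 (2 byte(s))
  byte[2]=0xF7 cont=1 payload=0x77=119: acc |= 119<<0 -> acc=119 shift=7
  byte[3]=0x12 cont=0 payload=0x12=18: acc |= 18<<7 -> acc=2423 shift=14 [end]
Varint 2: bytes[2:4] = F7 12 -> value 2423 (2 byte(s))
  byte[4]=0xF8 cont=1 payload=0x78=120: acc |= 120<<0 -> acc=120 shift=7
  byte[5]=0x7A cont=0 payload=0x7A=122: acc |= 122<<7 -> acc=15736 shift=14 [end]
Varint 3: bytes[4:6] = F8 7A -> value 15736 (2 byte(s))

Answer: 5161 2423 15736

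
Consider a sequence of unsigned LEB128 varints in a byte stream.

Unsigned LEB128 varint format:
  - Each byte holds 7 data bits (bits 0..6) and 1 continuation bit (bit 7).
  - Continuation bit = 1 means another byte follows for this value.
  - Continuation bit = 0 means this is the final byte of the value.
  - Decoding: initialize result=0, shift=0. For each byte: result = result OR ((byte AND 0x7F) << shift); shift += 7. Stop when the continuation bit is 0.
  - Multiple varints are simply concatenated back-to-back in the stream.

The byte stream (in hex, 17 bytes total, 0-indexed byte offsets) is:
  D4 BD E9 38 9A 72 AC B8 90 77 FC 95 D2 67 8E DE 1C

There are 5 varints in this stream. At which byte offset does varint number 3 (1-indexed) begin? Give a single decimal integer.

  byte[0]=0xD4 cont=1 payload=0x54=84: acc |= 84<<0 -> acc=84 shift=7
  byte[1]=0xBD cont=1 payload=0x3D=61: acc |= 61<<7 -> acc=7892 shift=14
  byte[2]=0xE9 cont=1 payload=0x69=105: acc |= 105<<14 -> acc=1728212 shift=21
  byte[3]=0x38 cont=0 payload=0x38=56: acc |= 56<<21 -> acc=119168724 shift=28 [end]
Varint 1: bytes[0:4] = D4 BD E9 38 -> value 119168724 (4 byte(s))
  byte[4]=0x9A cont=1 payload=0x1A=26: acc |= 26<<0 -> acc=26 shift=7
  byte[5]=0x72 cont=0 payload=0x72=114: acc |= 114<<7 -> acc=14618 shift=14 [end]
Varint 2: bytes[4:6] = 9A 72 -> value 14618 (2 byte(s))
  byte[6]=0xAC cont=1 payload=0x2C=44: acc |= 44<<0 -> acc=44 shift=7
  byte[7]=0xB8 cont=1 payload=0x38=56: acc |= 56<<7 -> acc=7212 shift=14
  byte[8]=0x90 cont=1 payload=0x10=16: acc |= 16<<14 -> acc=269356 shift=21
  byte[9]=0x77 cont=0 payload=0x77=119: acc |= 119<<21 -> acc=249830444 shift=28 [end]
Varint 3: bytes[6:10] = AC B8 90 77 -> value 249830444 (4 byte(s))
  byte[10]=0xFC cont=1 payload=0x7C=124: acc |= 124<<0 -> acc=124 shift=7
  byte[11]=0x95 cont=1 payload=0x15=21: acc |= 21<<7 -> acc=2812 shift=14
  byte[12]=0xD2 cont=1 payload=0x52=82: acc |= 82<<14 -> acc=1346300 shift=21
  byte[13]=0x67 cont=0 payload=0x67=103: acc |= 103<<21 -> acc=217352956 shift=28 [end]
Varint 4: bytes[10:14] = FC 95 D2 67 -> value 217352956 (4 byte(s))
  byte[14]=0x8E cont=1 payload=0x0E=14: acc |= 14<<0 -> acc=14 shift=7
  byte[15]=0xDE cont=1 payload=0x5E=94: acc |= 94<<7 -> acc=12046 shift=14
  byte[16]=0x1C cont=0 payload=0x1C=28: acc |= 28<<14 -> acc=470798 shift=21 [end]
Varint 5: bytes[14:17] = 8E DE 1C -> value 470798 (3 byte(s))

Answer: 6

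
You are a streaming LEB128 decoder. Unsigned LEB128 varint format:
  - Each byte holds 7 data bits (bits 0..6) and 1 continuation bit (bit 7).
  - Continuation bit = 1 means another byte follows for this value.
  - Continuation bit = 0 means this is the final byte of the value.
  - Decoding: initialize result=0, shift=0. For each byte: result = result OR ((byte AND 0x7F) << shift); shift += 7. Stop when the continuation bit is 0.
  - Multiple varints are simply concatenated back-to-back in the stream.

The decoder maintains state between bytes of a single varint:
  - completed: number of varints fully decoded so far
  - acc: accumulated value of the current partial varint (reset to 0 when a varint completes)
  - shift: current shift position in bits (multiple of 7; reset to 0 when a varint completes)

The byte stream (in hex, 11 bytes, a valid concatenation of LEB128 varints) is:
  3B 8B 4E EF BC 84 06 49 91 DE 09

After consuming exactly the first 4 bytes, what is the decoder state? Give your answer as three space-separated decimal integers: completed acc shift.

byte[0]=0x3B cont=0 payload=0x3B: varint #1 complete (value=59); reset -> completed=1 acc=0 shift=0
byte[1]=0x8B cont=1 payload=0x0B: acc |= 11<<0 -> completed=1 acc=11 shift=7
byte[2]=0x4E cont=0 payload=0x4E: varint #2 complete (value=9995); reset -> completed=2 acc=0 shift=0
byte[3]=0xEF cont=1 payload=0x6F: acc |= 111<<0 -> completed=2 acc=111 shift=7

Answer: 2 111 7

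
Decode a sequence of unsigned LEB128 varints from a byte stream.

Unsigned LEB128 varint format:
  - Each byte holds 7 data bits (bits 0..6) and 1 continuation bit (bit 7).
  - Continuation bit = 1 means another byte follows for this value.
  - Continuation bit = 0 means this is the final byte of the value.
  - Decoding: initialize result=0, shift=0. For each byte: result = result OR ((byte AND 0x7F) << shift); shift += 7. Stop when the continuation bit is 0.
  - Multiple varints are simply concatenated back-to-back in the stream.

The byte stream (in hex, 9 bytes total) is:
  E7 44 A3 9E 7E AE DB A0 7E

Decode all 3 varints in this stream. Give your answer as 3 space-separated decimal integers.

Answer: 8807 2068259 264777134

Derivation:
  byte[0]=0xE7 cont=1 payload=0x67=103: acc |= 103<<0 -> acc=103 shift=7
  byte[1]=0x44 cont=0 payload=0x44=68: acc |= 68<<7 -> acc=8807 shift=14 [end]
Varint 1: bytes[0:2] = E7 44 -> value 8807 (2 byte(s))
  byte[2]=0xA3 cont=1 payload=0x23=35: acc |= 35<<0 -> acc=35 shift=7
  byte[3]=0x9E cont=1 payload=0x1E=30: acc |= 30<<7 -> acc=3875 shift=14
  byte[4]=0x7E cont=0 payload=0x7E=126: acc |= 126<<14 -> acc=2068259 shift=21 [end]
Varint 2: bytes[2:5] = A3 9E 7E -> value 2068259 (3 byte(s))
  byte[5]=0xAE cont=1 payload=0x2E=46: acc |= 46<<0 -> acc=46 shift=7
  byte[6]=0xDB cont=1 payload=0x5B=91: acc |= 91<<7 -> acc=11694 shift=14
  byte[7]=0xA0 cont=1 payload=0x20=32: acc |= 32<<14 -> acc=535982 shift=21
  byte[8]=0x7E cont=0 payload=0x7E=126: acc |= 126<<21 -> acc=264777134 shift=28 [end]
Varint 3: bytes[5:9] = AE DB A0 7E -> value 264777134 (4 byte(s))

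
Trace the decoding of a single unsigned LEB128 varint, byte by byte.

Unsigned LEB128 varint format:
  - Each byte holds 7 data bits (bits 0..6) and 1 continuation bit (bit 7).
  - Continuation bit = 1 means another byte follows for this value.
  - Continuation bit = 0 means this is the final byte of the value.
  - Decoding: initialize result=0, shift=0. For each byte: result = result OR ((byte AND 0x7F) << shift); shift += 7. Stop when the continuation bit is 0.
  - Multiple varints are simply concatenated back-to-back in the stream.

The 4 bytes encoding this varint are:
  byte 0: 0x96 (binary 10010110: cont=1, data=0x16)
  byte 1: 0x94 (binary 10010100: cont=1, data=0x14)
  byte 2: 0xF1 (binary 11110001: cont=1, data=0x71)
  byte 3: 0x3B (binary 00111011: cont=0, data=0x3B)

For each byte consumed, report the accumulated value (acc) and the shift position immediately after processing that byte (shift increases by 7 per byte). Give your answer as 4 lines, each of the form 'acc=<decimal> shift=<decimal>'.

byte 0=0x96: payload=0x16=22, contrib = 22<<0 = 22; acc -> 22, shift -> 7
byte 1=0x94: payload=0x14=20, contrib = 20<<7 = 2560; acc -> 2582, shift -> 14
byte 2=0xF1: payload=0x71=113, contrib = 113<<14 = 1851392; acc -> 1853974, shift -> 21
byte 3=0x3B: payload=0x3B=59, contrib = 59<<21 = 123731968; acc -> 125585942, shift -> 28

Answer: acc=22 shift=7
acc=2582 shift=14
acc=1853974 shift=21
acc=125585942 shift=28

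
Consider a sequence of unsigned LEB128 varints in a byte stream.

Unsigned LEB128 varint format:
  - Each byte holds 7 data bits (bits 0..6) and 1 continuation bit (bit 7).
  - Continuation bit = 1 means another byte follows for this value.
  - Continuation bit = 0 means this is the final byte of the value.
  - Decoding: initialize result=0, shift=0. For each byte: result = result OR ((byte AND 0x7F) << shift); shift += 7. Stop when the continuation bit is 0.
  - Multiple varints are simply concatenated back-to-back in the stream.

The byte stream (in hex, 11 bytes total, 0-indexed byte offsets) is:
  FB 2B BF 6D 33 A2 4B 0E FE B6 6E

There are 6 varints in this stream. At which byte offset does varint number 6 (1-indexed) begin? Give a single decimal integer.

Answer: 8

Derivation:
  byte[0]=0xFB cont=1 payload=0x7B=123: acc |= 123<<0 -> acc=123 shift=7
  byte[1]=0x2B cont=0 payload=0x2B=43: acc |= 43<<7 -> acc=5627 shift=14 [end]
Varint 1: bytes[0:2] = FB 2B -> value 5627 (2 byte(s))
  byte[2]=0xBF cont=1 payload=0x3F=63: acc |= 63<<0 -> acc=63 shift=7
  byte[3]=0x6D cont=0 payload=0x6D=109: acc |= 109<<7 -> acc=14015 shift=14 [end]
Varint 2: bytes[2:4] = BF 6D -> value 14015 (2 byte(s))
  byte[4]=0x33 cont=0 payload=0x33=51: acc |= 51<<0 -> acc=51 shift=7 [end]
Varint 3: bytes[4:5] = 33 -> value 51 (1 byte(s))
  byte[5]=0xA2 cont=1 payload=0x22=34: acc |= 34<<0 -> acc=34 shift=7
  byte[6]=0x4B cont=0 payload=0x4B=75: acc |= 75<<7 -> acc=9634 shift=14 [end]
Varint 4: bytes[5:7] = A2 4B -> value 9634 (2 byte(s))
  byte[7]=0x0E cont=0 payload=0x0E=14: acc |= 14<<0 -> acc=14 shift=7 [end]
Varint 5: bytes[7:8] = 0E -> value 14 (1 byte(s))
  byte[8]=0xFE cont=1 payload=0x7E=126: acc |= 126<<0 -> acc=126 shift=7
  byte[9]=0xB6 cont=1 payload=0x36=54: acc |= 54<<7 -> acc=7038 shift=14
  byte[10]=0x6E cont=0 payload=0x6E=110: acc |= 110<<14 -> acc=1809278 shift=21 [end]
Varint 6: bytes[8:11] = FE B6 6E -> value 1809278 (3 byte(s))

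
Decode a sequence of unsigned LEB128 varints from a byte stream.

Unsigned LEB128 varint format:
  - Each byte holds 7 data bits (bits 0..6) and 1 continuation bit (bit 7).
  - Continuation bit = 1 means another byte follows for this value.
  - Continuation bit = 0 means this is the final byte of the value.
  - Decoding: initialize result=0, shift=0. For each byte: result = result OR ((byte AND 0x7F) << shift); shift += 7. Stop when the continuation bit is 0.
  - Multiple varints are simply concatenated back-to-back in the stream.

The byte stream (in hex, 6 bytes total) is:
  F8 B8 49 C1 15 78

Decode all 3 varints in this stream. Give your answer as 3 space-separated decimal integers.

  byte[0]=0xF8 cont=1 payload=0x78=120: acc |= 120<<0 -> acc=120 shift=7
  byte[1]=0xB8 cont=1 payload=0x38=56: acc |= 56<<7 -> acc=7288 shift=14
  byte[2]=0x49 cont=0 payload=0x49=73: acc |= 73<<14 -> acc=1203320 shift=21 [end]
Varint 1: bytes[0:3] = F8 B8 49 -> value 1203320 (3 byte(s))
  byte[3]=0xC1 cont=1 payload=0x41=65: acc |= 65<<0 -> acc=65 shift=7
  byte[4]=0x15 cont=0 payload=0x15=21: acc |= 21<<7 -> acc=2753 shift=14 [end]
Varint 2: bytes[3:5] = C1 15 -> value 2753 (2 byte(s))
  byte[5]=0x78 cont=0 payload=0x78=120: acc |= 120<<0 -> acc=120 shift=7 [end]
Varint 3: bytes[5:6] = 78 -> value 120 (1 byte(s))

Answer: 1203320 2753 120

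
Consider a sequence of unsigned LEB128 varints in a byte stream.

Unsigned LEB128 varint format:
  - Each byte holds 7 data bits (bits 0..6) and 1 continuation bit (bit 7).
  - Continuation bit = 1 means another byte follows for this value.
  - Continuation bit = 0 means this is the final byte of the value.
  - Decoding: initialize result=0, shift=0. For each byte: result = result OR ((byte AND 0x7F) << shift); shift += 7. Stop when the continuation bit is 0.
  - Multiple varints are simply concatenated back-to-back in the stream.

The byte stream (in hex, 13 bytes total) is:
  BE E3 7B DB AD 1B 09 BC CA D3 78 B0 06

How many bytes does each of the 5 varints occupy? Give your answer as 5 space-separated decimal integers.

Answer: 3 3 1 4 2

Derivation:
  byte[0]=0xBE cont=1 payload=0x3E=62: acc |= 62<<0 -> acc=62 shift=7
  byte[1]=0xE3 cont=1 payload=0x63=99: acc |= 99<<7 -> acc=12734 shift=14
  byte[2]=0x7B cont=0 payload=0x7B=123: acc |= 123<<14 -> acc=2027966 shift=21 [end]
Varint 1: bytes[0:3] = BE E3 7B -> value 2027966 (3 byte(s))
  byte[3]=0xDB cont=1 payload=0x5B=91: acc |= 91<<0 -> acc=91 shift=7
  byte[4]=0xAD cont=1 payload=0x2D=45: acc |= 45<<7 -> acc=5851 shift=14
  byte[5]=0x1B cont=0 payload=0x1B=27: acc |= 27<<14 -> acc=448219 shift=21 [end]
Varint 2: bytes[3:6] = DB AD 1B -> value 448219 (3 byte(s))
  byte[6]=0x09 cont=0 payload=0x09=9: acc |= 9<<0 -> acc=9 shift=7 [end]
Varint 3: bytes[6:7] = 09 -> value 9 (1 byte(s))
  byte[7]=0xBC cont=1 payload=0x3C=60: acc |= 60<<0 -> acc=60 shift=7
  byte[8]=0xCA cont=1 payload=0x4A=74: acc |= 74<<7 -> acc=9532 shift=14
  byte[9]=0xD3 cont=1 payload=0x53=83: acc |= 83<<14 -> acc=1369404 shift=21
  byte[10]=0x78 cont=0 payload=0x78=120: acc |= 120<<21 -> acc=253027644 shift=28 [end]
Varint 4: bytes[7:11] = BC CA D3 78 -> value 253027644 (4 byte(s))
  byte[11]=0xB0 cont=1 payload=0x30=48: acc |= 48<<0 -> acc=48 shift=7
  byte[12]=0x06 cont=0 payload=0x06=6: acc |= 6<<7 -> acc=816 shift=14 [end]
Varint 5: bytes[11:13] = B0 06 -> value 816 (2 byte(s))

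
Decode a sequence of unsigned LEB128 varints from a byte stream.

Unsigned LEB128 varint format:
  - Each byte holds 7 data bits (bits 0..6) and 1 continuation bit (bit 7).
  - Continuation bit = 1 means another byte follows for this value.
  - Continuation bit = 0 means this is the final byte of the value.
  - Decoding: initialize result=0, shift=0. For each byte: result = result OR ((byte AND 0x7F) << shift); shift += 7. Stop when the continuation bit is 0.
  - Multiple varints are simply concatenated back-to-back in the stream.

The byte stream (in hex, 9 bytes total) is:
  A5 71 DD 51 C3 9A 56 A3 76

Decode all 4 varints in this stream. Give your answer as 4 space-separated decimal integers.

Answer: 14501 10461 1412419 15139

Derivation:
  byte[0]=0xA5 cont=1 payload=0x25=37: acc |= 37<<0 -> acc=37 shift=7
  byte[1]=0x71 cont=0 payload=0x71=113: acc |= 113<<7 -> acc=14501 shift=14 [end]
Varint 1: bytes[0:2] = A5 71 -> value 14501 (2 byte(s))
  byte[2]=0xDD cont=1 payload=0x5D=93: acc |= 93<<0 -> acc=93 shift=7
  byte[3]=0x51 cont=0 payload=0x51=81: acc |= 81<<7 -> acc=10461 shift=14 [end]
Varint 2: bytes[2:4] = DD 51 -> value 10461 (2 byte(s))
  byte[4]=0xC3 cont=1 payload=0x43=67: acc |= 67<<0 -> acc=67 shift=7
  byte[5]=0x9A cont=1 payload=0x1A=26: acc |= 26<<7 -> acc=3395 shift=14
  byte[6]=0x56 cont=0 payload=0x56=86: acc |= 86<<14 -> acc=1412419 shift=21 [end]
Varint 3: bytes[4:7] = C3 9A 56 -> value 1412419 (3 byte(s))
  byte[7]=0xA3 cont=1 payload=0x23=35: acc |= 35<<0 -> acc=35 shift=7
  byte[8]=0x76 cont=0 payload=0x76=118: acc |= 118<<7 -> acc=15139 shift=14 [end]
Varint 4: bytes[7:9] = A3 76 -> value 15139 (2 byte(s))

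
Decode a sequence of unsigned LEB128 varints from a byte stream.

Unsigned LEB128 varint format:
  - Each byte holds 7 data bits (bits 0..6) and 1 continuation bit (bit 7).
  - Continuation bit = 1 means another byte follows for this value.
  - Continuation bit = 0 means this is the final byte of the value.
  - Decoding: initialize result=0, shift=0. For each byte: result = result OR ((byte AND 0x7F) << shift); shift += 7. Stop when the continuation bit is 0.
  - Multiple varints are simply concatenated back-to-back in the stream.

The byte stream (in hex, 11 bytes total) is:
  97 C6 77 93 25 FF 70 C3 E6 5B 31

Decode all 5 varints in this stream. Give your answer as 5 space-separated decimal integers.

Answer: 1958679 4755 14463 1504067 49

Derivation:
  byte[0]=0x97 cont=1 payload=0x17=23: acc |= 23<<0 -> acc=23 shift=7
  byte[1]=0xC6 cont=1 payload=0x46=70: acc |= 70<<7 -> acc=8983 shift=14
  byte[2]=0x77 cont=0 payload=0x77=119: acc |= 119<<14 -> acc=1958679 shift=21 [end]
Varint 1: bytes[0:3] = 97 C6 77 -> value 1958679 (3 byte(s))
  byte[3]=0x93 cont=1 payload=0x13=19: acc |= 19<<0 -> acc=19 shift=7
  byte[4]=0x25 cont=0 payload=0x25=37: acc |= 37<<7 -> acc=4755 shift=14 [end]
Varint 2: bytes[3:5] = 93 25 -> value 4755 (2 byte(s))
  byte[5]=0xFF cont=1 payload=0x7F=127: acc |= 127<<0 -> acc=127 shift=7
  byte[6]=0x70 cont=0 payload=0x70=112: acc |= 112<<7 -> acc=14463 shift=14 [end]
Varint 3: bytes[5:7] = FF 70 -> value 14463 (2 byte(s))
  byte[7]=0xC3 cont=1 payload=0x43=67: acc |= 67<<0 -> acc=67 shift=7
  byte[8]=0xE6 cont=1 payload=0x66=102: acc |= 102<<7 -> acc=13123 shift=14
  byte[9]=0x5B cont=0 payload=0x5B=91: acc |= 91<<14 -> acc=1504067 shift=21 [end]
Varint 4: bytes[7:10] = C3 E6 5B -> value 1504067 (3 byte(s))
  byte[10]=0x31 cont=0 payload=0x31=49: acc |= 49<<0 -> acc=49 shift=7 [end]
Varint 5: bytes[10:11] = 31 -> value 49 (1 byte(s))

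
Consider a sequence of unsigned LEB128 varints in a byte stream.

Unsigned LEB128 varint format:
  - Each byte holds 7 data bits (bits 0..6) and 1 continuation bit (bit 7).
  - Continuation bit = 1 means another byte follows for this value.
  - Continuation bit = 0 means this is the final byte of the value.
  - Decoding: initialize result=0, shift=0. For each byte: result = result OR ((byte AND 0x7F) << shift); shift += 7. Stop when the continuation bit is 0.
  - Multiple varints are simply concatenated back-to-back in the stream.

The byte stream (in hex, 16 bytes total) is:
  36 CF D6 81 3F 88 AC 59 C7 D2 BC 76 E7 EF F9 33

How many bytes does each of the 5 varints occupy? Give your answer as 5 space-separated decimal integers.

Answer: 1 4 3 4 4

Derivation:
  byte[0]=0x36 cont=0 payload=0x36=54: acc |= 54<<0 -> acc=54 shift=7 [end]
Varint 1: bytes[0:1] = 36 -> value 54 (1 byte(s))
  byte[1]=0xCF cont=1 payload=0x4F=79: acc |= 79<<0 -> acc=79 shift=7
  byte[2]=0xD6 cont=1 payload=0x56=86: acc |= 86<<7 -> acc=11087 shift=14
  byte[3]=0x81 cont=1 payload=0x01=1: acc |= 1<<14 -> acc=27471 shift=21
  byte[4]=0x3F cont=0 payload=0x3F=63: acc |= 63<<21 -> acc=132148047 shift=28 [end]
Varint 2: bytes[1:5] = CF D6 81 3F -> value 132148047 (4 byte(s))
  byte[5]=0x88 cont=1 payload=0x08=8: acc |= 8<<0 -> acc=8 shift=7
  byte[6]=0xAC cont=1 payload=0x2C=44: acc |= 44<<7 -> acc=5640 shift=14
  byte[7]=0x59 cont=0 payload=0x59=89: acc |= 89<<14 -> acc=1463816 shift=21 [end]
Varint 3: bytes[5:8] = 88 AC 59 -> value 1463816 (3 byte(s))
  byte[8]=0xC7 cont=1 payload=0x47=71: acc |= 71<<0 -> acc=71 shift=7
  byte[9]=0xD2 cont=1 payload=0x52=82: acc |= 82<<7 -> acc=10567 shift=14
  byte[10]=0xBC cont=1 payload=0x3C=60: acc |= 60<<14 -> acc=993607 shift=21
  byte[11]=0x76 cont=0 payload=0x76=118: acc |= 118<<21 -> acc=248457543 shift=28 [end]
Varint 4: bytes[8:12] = C7 D2 BC 76 -> value 248457543 (4 byte(s))
  byte[12]=0xE7 cont=1 payload=0x67=103: acc |= 103<<0 -> acc=103 shift=7
  byte[13]=0xEF cont=1 payload=0x6F=111: acc |= 111<<7 -> acc=14311 shift=14
  byte[14]=0xF9 cont=1 payload=0x79=121: acc |= 121<<14 -> acc=1996775 shift=21
  byte[15]=0x33 cont=0 payload=0x33=51: acc |= 51<<21 -> acc=108951527 shift=28 [end]
Varint 5: bytes[12:16] = E7 EF F9 33 -> value 108951527 (4 byte(s))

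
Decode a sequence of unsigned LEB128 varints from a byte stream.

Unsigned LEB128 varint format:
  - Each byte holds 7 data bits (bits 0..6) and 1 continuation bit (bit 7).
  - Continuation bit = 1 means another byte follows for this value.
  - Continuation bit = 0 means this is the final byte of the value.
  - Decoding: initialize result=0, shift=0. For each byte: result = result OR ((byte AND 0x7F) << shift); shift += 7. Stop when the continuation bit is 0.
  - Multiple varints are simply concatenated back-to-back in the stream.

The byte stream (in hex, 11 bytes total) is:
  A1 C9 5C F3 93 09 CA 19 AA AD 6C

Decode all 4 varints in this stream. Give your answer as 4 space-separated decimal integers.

Answer: 1516705 150003 3274 1775274

Derivation:
  byte[0]=0xA1 cont=1 payload=0x21=33: acc |= 33<<0 -> acc=33 shift=7
  byte[1]=0xC9 cont=1 payload=0x49=73: acc |= 73<<7 -> acc=9377 shift=14
  byte[2]=0x5C cont=0 payload=0x5C=92: acc |= 92<<14 -> acc=1516705 shift=21 [end]
Varint 1: bytes[0:3] = A1 C9 5C -> value 1516705 (3 byte(s))
  byte[3]=0xF3 cont=1 payload=0x73=115: acc |= 115<<0 -> acc=115 shift=7
  byte[4]=0x93 cont=1 payload=0x13=19: acc |= 19<<7 -> acc=2547 shift=14
  byte[5]=0x09 cont=0 payload=0x09=9: acc |= 9<<14 -> acc=150003 shift=21 [end]
Varint 2: bytes[3:6] = F3 93 09 -> value 150003 (3 byte(s))
  byte[6]=0xCA cont=1 payload=0x4A=74: acc |= 74<<0 -> acc=74 shift=7
  byte[7]=0x19 cont=0 payload=0x19=25: acc |= 25<<7 -> acc=3274 shift=14 [end]
Varint 3: bytes[6:8] = CA 19 -> value 3274 (2 byte(s))
  byte[8]=0xAA cont=1 payload=0x2A=42: acc |= 42<<0 -> acc=42 shift=7
  byte[9]=0xAD cont=1 payload=0x2D=45: acc |= 45<<7 -> acc=5802 shift=14
  byte[10]=0x6C cont=0 payload=0x6C=108: acc |= 108<<14 -> acc=1775274 shift=21 [end]
Varint 4: bytes[8:11] = AA AD 6C -> value 1775274 (3 byte(s))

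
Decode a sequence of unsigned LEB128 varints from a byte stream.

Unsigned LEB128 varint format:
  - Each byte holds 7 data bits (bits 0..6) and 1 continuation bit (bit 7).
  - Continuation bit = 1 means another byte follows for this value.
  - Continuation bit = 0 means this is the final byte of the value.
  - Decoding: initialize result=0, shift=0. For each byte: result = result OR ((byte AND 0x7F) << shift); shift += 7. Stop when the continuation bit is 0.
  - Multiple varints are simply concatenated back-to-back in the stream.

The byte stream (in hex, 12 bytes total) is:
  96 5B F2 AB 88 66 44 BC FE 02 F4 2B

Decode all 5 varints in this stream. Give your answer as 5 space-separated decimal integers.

  byte[0]=0x96 cont=1 payload=0x16=22: acc |= 22<<0 -> acc=22 shift=7
  byte[1]=0x5B cont=0 payload=0x5B=91: acc |= 91<<7 -> acc=11670 shift=14 [end]
Varint 1: bytes[0:2] = 96 5B -> value 11670 (2 byte(s))
  byte[2]=0xF2 cont=1 payload=0x72=114: acc |= 114<<0 -> acc=114 shift=7
  byte[3]=0xAB cont=1 payload=0x2B=43: acc |= 43<<7 -> acc=5618 shift=14
  byte[4]=0x88 cont=1 payload=0x08=8: acc |= 8<<14 -> acc=136690 shift=21
  byte[5]=0x66 cont=0 payload=0x66=102: acc |= 102<<21 -> acc=214046194 shift=28 [end]
Varint 2: bytes[2:6] = F2 AB 88 66 -> value 214046194 (4 byte(s))
  byte[6]=0x44 cont=0 payload=0x44=68: acc |= 68<<0 -> acc=68 shift=7 [end]
Varint 3: bytes[6:7] = 44 -> value 68 (1 byte(s))
  byte[7]=0xBC cont=1 payload=0x3C=60: acc |= 60<<0 -> acc=60 shift=7
  byte[8]=0xFE cont=1 payload=0x7E=126: acc |= 126<<7 -> acc=16188 shift=14
  byte[9]=0x02 cont=0 payload=0x02=2: acc |= 2<<14 -> acc=48956 shift=21 [end]
Varint 4: bytes[7:10] = BC FE 02 -> value 48956 (3 byte(s))
  byte[10]=0xF4 cont=1 payload=0x74=116: acc |= 116<<0 -> acc=116 shift=7
  byte[11]=0x2B cont=0 payload=0x2B=43: acc |= 43<<7 -> acc=5620 shift=14 [end]
Varint 5: bytes[10:12] = F4 2B -> value 5620 (2 byte(s))

Answer: 11670 214046194 68 48956 5620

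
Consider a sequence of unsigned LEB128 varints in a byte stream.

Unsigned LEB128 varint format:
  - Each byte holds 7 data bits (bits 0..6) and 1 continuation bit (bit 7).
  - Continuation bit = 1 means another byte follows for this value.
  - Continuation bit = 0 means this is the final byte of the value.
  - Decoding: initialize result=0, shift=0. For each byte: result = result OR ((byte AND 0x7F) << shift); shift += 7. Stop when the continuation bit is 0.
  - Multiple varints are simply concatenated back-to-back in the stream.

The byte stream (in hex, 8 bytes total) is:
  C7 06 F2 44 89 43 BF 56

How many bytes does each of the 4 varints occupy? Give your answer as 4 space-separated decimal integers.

  byte[0]=0xC7 cont=1 payload=0x47=71: acc |= 71<<0 -> acc=71 shift=7
  byte[1]=0x06 cont=0 payload=0x06=6: acc |= 6<<7 -> acc=839 shift=14 [end]
Varint 1: bytes[0:2] = C7 06 -> value 839 (2 byte(s))
  byte[2]=0xF2 cont=1 payload=0x72=114: acc |= 114<<0 -> acc=114 shift=7
  byte[3]=0x44 cont=0 payload=0x44=68: acc |= 68<<7 -> acc=8818 shift=14 [end]
Varint 2: bytes[2:4] = F2 44 -> value 8818 (2 byte(s))
  byte[4]=0x89 cont=1 payload=0x09=9: acc |= 9<<0 -> acc=9 shift=7
  byte[5]=0x43 cont=0 payload=0x43=67: acc |= 67<<7 -> acc=8585 shift=14 [end]
Varint 3: bytes[4:6] = 89 43 -> value 8585 (2 byte(s))
  byte[6]=0xBF cont=1 payload=0x3F=63: acc |= 63<<0 -> acc=63 shift=7
  byte[7]=0x56 cont=0 payload=0x56=86: acc |= 86<<7 -> acc=11071 shift=14 [end]
Varint 4: bytes[6:8] = BF 56 -> value 11071 (2 byte(s))

Answer: 2 2 2 2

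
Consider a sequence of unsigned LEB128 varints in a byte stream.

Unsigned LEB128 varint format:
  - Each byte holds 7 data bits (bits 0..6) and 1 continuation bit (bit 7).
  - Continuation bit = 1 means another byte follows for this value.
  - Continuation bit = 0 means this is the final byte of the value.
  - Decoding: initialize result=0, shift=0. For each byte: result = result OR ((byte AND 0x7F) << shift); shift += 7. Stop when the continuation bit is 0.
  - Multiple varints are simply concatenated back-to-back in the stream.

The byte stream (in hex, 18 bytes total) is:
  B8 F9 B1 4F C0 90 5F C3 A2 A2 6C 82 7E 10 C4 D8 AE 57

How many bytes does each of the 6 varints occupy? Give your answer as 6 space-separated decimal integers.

Answer: 4 3 4 2 1 4

Derivation:
  byte[0]=0xB8 cont=1 payload=0x38=56: acc |= 56<<0 -> acc=56 shift=7
  byte[1]=0xF9 cont=1 payload=0x79=121: acc |= 121<<7 -> acc=15544 shift=14
  byte[2]=0xB1 cont=1 payload=0x31=49: acc |= 49<<14 -> acc=818360 shift=21
  byte[3]=0x4F cont=0 payload=0x4F=79: acc |= 79<<21 -> acc=166493368 shift=28 [end]
Varint 1: bytes[0:4] = B8 F9 B1 4F -> value 166493368 (4 byte(s))
  byte[4]=0xC0 cont=1 payload=0x40=64: acc |= 64<<0 -> acc=64 shift=7
  byte[5]=0x90 cont=1 payload=0x10=16: acc |= 16<<7 -> acc=2112 shift=14
  byte[6]=0x5F cont=0 payload=0x5F=95: acc |= 95<<14 -> acc=1558592 shift=21 [end]
Varint 2: bytes[4:7] = C0 90 5F -> value 1558592 (3 byte(s))
  byte[7]=0xC3 cont=1 payload=0x43=67: acc |= 67<<0 -> acc=67 shift=7
  byte[8]=0xA2 cont=1 payload=0x22=34: acc |= 34<<7 -> acc=4419 shift=14
  byte[9]=0xA2 cont=1 payload=0x22=34: acc |= 34<<14 -> acc=561475 shift=21
  byte[10]=0x6C cont=0 payload=0x6C=108: acc |= 108<<21 -> acc=227053891 shift=28 [end]
Varint 3: bytes[7:11] = C3 A2 A2 6C -> value 227053891 (4 byte(s))
  byte[11]=0x82 cont=1 payload=0x02=2: acc |= 2<<0 -> acc=2 shift=7
  byte[12]=0x7E cont=0 payload=0x7E=126: acc |= 126<<7 -> acc=16130 shift=14 [end]
Varint 4: bytes[11:13] = 82 7E -> value 16130 (2 byte(s))
  byte[13]=0x10 cont=0 payload=0x10=16: acc |= 16<<0 -> acc=16 shift=7 [end]
Varint 5: bytes[13:14] = 10 -> value 16 (1 byte(s))
  byte[14]=0xC4 cont=1 payload=0x44=68: acc |= 68<<0 -> acc=68 shift=7
  byte[15]=0xD8 cont=1 payload=0x58=88: acc |= 88<<7 -> acc=11332 shift=14
  byte[16]=0xAE cont=1 payload=0x2E=46: acc |= 46<<14 -> acc=764996 shift=21
  byte[17]=0x57 cont=0 payload=0x57=87: acc |= 87<<21 -> acc=183217220 shift=28 [end]
Varint 6: bytes[14:18] = C4 D8 AE 57 -> value 183217220 (4 byte(s))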